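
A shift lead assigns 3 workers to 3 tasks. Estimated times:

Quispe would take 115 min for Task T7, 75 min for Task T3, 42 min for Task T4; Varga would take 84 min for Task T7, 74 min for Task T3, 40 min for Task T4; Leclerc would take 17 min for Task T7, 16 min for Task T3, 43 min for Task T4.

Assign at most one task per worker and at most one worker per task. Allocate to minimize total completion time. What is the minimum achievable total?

Minimum total: 132 min

This is the linear assignment problem.
Optimal: Quispe→Task T3 (75 min), Varga→Task T4 (40 min), Leclerc→Task T7 (17 min) — total 75+40+17 = 132 min.
Row-greedy (each worker in turn takes its cheapest remaining task) gives 133 min, worse by 1.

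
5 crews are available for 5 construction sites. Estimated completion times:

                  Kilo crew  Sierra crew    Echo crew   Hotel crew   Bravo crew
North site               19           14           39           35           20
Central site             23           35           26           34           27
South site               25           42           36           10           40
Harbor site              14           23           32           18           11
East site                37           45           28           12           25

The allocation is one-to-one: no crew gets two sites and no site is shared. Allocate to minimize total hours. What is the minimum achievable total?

Optimal: Kilo crew→Central site (23 hours), Sierra crew→North site (14 hours), Echo crew→East site (28 hours), Hotel crew→South site (10 hours), Bravo crew→Harbor site (11 hours) — total 23+14+28+10+11 = 86 hours.
Row-greedy (each crew in turn takes its cheapest remaining site) gives 89 hours, worse by 3.
Swapping Echo crew↔Bravo crew (Echo crew→Harbor site 32 hours, Bravo crew→East site 25 hours) adds 18.
No other one-to-one assignment undercuts 86 hours.

Min total: 86 hours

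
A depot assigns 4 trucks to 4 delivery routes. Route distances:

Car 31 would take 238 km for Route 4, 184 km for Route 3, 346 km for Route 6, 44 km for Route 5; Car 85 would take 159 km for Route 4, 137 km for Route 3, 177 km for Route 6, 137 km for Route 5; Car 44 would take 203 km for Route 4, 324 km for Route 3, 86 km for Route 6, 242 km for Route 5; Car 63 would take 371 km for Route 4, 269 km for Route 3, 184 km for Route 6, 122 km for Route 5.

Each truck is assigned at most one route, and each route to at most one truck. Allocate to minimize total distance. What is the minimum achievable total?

Min total: 551 km

This is the linear assignment problem.
Optimal: Car 31→Route 3 (184 km), Car 85→Route 4 (159 km), Car 44→Route 6 (86 km), Car 63→Route 5 (122 km) — total 184+159+86+122 = 551 km.
Min-entry greedy (repeatedly take the single cheapest remaining cell) gives 638 km, worse by 87.
Checked against all permutations: 551 km is optimal.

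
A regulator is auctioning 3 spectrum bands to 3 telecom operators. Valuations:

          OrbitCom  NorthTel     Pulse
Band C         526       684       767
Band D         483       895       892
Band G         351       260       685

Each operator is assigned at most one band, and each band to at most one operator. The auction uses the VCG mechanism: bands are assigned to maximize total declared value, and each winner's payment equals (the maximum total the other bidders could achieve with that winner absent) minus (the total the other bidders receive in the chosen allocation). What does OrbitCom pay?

OrbitCom pays $82M.

Efficient allocation: OrbitCom→Band C ($526M), NorthTel→Band D ($895M), Pulse→Band G ($685M); total welfare W = $2106M.
OrbitCom receives Band C at value $526M, so the others get W − 526 = $1580M.
Without OrbitCom: best allocation of the remaining 2 bidders over all 3 bands is NorthTel→Band D ($895M), Pulse→Band C ($767M), total $1662M.
VCG payment = (others' best without OrbitCom) − (others' welfare with OrbitCom) = 1662 − 1580 = $82M.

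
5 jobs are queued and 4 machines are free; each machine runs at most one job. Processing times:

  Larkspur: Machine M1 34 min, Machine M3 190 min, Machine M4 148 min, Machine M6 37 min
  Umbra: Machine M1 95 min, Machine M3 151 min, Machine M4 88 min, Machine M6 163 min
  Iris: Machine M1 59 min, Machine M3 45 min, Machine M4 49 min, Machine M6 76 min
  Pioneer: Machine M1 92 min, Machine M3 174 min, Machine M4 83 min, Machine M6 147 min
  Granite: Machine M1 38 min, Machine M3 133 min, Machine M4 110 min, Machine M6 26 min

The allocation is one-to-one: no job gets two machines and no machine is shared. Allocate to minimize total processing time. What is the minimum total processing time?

Min total: 188 min

Treat this as an assignment problem: match each job to one machine.
Optimal: Larkspur→Machine M1 (34 min), Iris→Machine M3 (45 min), Pioneer→Machine M4 (83 min), Granite→Machine M6 (26 min) — total 34+45+83+26 = 188 min.
Row-greedy (each job in turn takes its cheapest remaining machine) gives 314 min, worse by 126.
Every other assignment is strictly worse.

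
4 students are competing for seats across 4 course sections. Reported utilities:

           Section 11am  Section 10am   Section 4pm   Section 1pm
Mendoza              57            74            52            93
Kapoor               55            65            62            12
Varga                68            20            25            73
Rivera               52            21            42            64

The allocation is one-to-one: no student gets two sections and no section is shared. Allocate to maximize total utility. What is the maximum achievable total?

Optimal: Mendoza→Section 10am (74 points), Kapoor→Section 4pm (62 points), Varga→Section 11am (68 points), Rivera→Section 1pm (64 points) — total 74+62+68+64 = 268 points.
Checked against all permutations: 268 points is optimal.

Max total: 268 points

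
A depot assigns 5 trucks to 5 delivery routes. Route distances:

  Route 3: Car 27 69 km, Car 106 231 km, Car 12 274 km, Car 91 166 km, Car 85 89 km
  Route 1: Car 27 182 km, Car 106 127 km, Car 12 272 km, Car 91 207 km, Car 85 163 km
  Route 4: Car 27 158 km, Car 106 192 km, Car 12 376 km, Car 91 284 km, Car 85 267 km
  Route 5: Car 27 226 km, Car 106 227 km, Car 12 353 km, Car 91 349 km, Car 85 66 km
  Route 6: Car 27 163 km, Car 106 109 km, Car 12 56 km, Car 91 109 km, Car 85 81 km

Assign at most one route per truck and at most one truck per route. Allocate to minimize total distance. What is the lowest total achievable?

Optimal: Car 27→Route 4 (158 km), Car 106→Route 1 (127 km), Car 12→Route 6 (56 km), Car 91→Route 3 (166 km), Car 85→Route 5 (66 km) — total 158+127+56+166+66 = 573 km.
Column-greedy (each route in turn goes to its cheapest remaining truck) gives 868 km, worse by 295.
Every other assignment is strictly worse.

Minimum total: 573 km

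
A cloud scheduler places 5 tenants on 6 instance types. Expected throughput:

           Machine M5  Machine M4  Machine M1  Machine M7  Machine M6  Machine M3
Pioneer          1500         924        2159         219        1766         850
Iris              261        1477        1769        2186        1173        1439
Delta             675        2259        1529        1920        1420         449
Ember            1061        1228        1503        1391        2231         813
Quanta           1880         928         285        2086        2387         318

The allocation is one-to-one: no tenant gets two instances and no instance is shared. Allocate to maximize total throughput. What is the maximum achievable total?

This is a one-to-one assignment (maximum-weight bipartite matching).
Optimal: Pioneer→Machine M1 (2159 ops/s), Iris→Machine M7 (2186 ops/s), Delta→Machine M4 (2259 ops/s), Ember→Machine M6 (2231 ops/s), Quanta→Machine M5 (1880 ops/s) — total 2159+2186+2259+2231+1880 = 10715 ops/s.
Max-entry greedy (repeatedly take the single best remaining cell) gives 10052 ops/s, worse by 663.
Checked against all permutations: 10715 ops/s is optimal.

Max total: 10715 ops/s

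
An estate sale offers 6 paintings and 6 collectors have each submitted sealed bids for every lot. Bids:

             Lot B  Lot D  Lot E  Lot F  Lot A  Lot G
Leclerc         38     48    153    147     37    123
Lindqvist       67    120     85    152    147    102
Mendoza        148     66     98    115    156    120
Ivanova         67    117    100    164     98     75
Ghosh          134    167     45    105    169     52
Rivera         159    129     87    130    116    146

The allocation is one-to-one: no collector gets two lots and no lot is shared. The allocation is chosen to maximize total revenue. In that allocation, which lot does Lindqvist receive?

Optimal: Leclerc→Lot E ($153), Lindqvist→Lot A ($147), Mendoza→Lot B ($148), Ivanova→Lot F ($164), Ghosh→Lot D ($167), Rivera→Lot G ($146) — total 153+147+148+164+167+146 = $925.
Swapping Ivanova↔Leclerc (Ivanova→Lot E $100, Leclerc→Lot F $147) loses 70.
Lindqvist's own top lot is Lot F ($152), but forcing Lindqvist→Lot F and reassigning the rest optimally gives only $885 — worse by 40.

Lindqvist receives Lot A.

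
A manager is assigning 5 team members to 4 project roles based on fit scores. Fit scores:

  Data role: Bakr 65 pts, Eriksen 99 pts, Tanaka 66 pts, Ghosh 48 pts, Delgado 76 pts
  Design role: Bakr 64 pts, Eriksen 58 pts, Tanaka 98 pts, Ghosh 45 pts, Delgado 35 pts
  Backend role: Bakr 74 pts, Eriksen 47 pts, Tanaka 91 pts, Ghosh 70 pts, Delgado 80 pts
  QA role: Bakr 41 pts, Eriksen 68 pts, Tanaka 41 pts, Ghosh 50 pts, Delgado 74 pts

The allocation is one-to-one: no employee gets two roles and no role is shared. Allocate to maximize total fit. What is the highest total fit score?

Optimal: Eriksen→Data role (99 pts), Tanaka→Design role (98 pts), Bakr→Backend role (74 pts), Delgado→QA role (74 pts) — total 99+98+74+74 = 345 pts.
Max-entry greedy (repeatedly take the single best remaining cell) gives 327 pts, worse by 18.
Next-best assignment: Eriksen→Data role, Tanaka→Design role, Ghosh→Backend role, Delgado→QA role = 341 pts.

Max total: 345 pts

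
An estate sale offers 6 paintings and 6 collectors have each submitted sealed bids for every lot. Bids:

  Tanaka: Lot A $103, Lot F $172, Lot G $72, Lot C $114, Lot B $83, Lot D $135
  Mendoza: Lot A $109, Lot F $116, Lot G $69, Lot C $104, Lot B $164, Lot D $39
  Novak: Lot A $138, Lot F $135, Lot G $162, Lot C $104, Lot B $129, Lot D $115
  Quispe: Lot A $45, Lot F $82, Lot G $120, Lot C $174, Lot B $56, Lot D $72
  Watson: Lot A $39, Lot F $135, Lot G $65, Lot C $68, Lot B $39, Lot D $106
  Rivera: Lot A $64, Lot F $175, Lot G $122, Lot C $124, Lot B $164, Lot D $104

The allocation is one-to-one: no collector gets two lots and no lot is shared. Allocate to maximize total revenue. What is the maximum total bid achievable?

Optimal: Tanaka→Lot F ($172), Mendoza→Lot A ($109), Novak→Lot G ($162), Quispe→Lot C ($174), Watson→Lot D ($106), Rivera→Lot B ($164) — total 172+109+162+174+106+164 = $887.

Maximum total: $887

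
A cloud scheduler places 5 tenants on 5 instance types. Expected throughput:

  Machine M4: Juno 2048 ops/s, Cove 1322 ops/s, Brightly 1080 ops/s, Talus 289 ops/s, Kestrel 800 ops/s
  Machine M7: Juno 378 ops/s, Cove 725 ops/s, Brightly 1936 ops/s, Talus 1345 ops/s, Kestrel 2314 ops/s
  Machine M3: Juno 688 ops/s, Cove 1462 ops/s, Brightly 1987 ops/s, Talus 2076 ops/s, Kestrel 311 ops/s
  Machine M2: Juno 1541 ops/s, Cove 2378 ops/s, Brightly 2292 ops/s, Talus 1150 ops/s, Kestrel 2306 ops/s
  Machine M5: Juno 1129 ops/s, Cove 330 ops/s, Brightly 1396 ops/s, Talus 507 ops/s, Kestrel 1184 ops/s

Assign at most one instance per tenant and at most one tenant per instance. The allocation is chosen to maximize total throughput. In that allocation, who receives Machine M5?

Optimal: Juno→Machine M4 (2048 ops/s), Cove→Machine M2 (2378 ops/s), Brightly→Machine M5 (1396 ops/s), Talus→Machine M3 (2076 ops/s), Kestrel→Machine M7 (2314 ops/s) — total 2048+2378+1396+2076+2314 = 10212 ops/s.
Row-greedy (each tenant in turn takes its best remaining instance) gives 8942 ops/s, worse by 1270.
No other one-to-one assignment exceeds 10212 ops/s.
Brightly's own top instance is Machine M2 (2292 ops/s), but forcing Brightly→Machine M2 and reassigning the rest optimally gives only 9133 ops/s — worse by 1079.

Brightly receives Machine M5.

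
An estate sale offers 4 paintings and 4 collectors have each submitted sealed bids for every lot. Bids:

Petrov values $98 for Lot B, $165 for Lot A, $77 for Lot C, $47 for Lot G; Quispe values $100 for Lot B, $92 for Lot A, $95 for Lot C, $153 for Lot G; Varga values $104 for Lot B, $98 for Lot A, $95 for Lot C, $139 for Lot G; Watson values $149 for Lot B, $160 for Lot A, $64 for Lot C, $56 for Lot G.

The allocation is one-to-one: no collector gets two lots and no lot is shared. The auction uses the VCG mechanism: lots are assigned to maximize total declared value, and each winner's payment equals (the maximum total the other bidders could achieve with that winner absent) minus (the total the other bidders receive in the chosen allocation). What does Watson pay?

Watson pays $9.

Efficient allocation: Petrov→Lot A ($165), Quispe→Lot G ($153), Varga→Lot C ($95), Watson→Lot B ($149); total welfare W = $562.
Watson receives Lot B at value $149, so the others get W − 149 = $413.
Without Watson: best allocation of the remaining 3 bidders over all 4 lots is Petrov→Lot A ($165), Quispe→Lot G ($153), Varga→Lot B ($104), total $422.
VCG payment = (others' best without Watson) − (others' welfare with Watson) = 422 − 413 = $9.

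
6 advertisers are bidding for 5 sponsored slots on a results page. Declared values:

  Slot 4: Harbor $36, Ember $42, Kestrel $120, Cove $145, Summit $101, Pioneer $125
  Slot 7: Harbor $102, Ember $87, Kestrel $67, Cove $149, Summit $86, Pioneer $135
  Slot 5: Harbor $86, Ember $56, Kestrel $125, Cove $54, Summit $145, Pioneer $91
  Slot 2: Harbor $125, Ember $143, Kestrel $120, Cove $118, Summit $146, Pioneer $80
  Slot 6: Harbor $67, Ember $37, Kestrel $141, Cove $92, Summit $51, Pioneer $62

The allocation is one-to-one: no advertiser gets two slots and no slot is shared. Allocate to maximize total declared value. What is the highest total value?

Optimal: Cove→Slot 4 ($145), Pioneer→Slot 7 ($135), Summit→Slot 5 ($145), Ember→Slot 2 ($143), Kestrel→Slot 6 ($141) — total 145+135+145+143+141 = $709.
Row-greedy (each advertiser in turn takes its best remaining slot) gives $643, worse by 66.
Next-best assignment: Pioneer→Slot 4, Cove→Slot 7, Summit→Slot 5, Ember→Slot 2, Kestrel→Slot 6 = $703.
Every other assignment is strictly worse.

Max total: $709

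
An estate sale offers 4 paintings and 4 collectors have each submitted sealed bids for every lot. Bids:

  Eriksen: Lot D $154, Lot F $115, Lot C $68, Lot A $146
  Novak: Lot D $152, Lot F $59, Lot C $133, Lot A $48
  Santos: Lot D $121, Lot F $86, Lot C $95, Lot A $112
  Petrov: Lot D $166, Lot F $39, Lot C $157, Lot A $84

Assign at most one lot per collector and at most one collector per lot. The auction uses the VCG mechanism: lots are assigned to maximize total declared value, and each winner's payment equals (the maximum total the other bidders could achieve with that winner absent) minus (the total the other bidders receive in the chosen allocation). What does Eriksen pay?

Efficient allocation: Eriksen→Lot A ($146), Novak→Lot D ($152), Santos→Lot F ($86), Petrov→Lot C ($157); total welfare W = $541.
Eriksen receives Lot A at value $146, so the others get W − 146 = $395.
Without Eriksen: best allocation of the remaining 3 bidders over all 4 lots is Novak→Lot D ($152), Santos→Lot A ($112), Petrov→Lot C ($157), total $421.
VCG payment = (others' best without Eriksen) − (others' welfare with Eriksen) = 421 − 395 = $26.

Eriksen pays $26.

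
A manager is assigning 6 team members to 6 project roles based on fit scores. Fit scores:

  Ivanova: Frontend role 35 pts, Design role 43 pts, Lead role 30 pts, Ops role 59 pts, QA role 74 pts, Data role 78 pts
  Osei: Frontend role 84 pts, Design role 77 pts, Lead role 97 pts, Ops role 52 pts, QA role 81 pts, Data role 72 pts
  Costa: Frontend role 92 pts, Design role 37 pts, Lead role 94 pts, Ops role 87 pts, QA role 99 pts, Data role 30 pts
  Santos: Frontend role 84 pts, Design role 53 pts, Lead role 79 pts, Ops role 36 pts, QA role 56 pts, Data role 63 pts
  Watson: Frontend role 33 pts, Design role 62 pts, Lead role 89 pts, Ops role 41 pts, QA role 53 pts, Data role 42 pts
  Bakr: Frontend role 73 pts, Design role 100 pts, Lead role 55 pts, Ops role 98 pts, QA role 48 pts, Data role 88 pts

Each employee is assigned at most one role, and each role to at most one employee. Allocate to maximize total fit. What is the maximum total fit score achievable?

Optimal: Ivanova→Data role (78 pts), Osei→Design role (77 pts), Costa→QA role (99 pts), Santos→Frontend role (84 pts), Watson→Lead role (89 pts), Bakr→Ops role (98 pts) — total 78+77+99+84+89+98 = 525 pts.
Max-entry greedy (repeatedly take the single best remaining cell) gives 499 pts, worse by 26.
Next-best assignment: Ivanova→Data role, Osei→QA role, Costa→Ops role, Santos→Frontend role, Watson→Lead role, Bakr→Design role = 519 pts.

Maximum total: 525 pts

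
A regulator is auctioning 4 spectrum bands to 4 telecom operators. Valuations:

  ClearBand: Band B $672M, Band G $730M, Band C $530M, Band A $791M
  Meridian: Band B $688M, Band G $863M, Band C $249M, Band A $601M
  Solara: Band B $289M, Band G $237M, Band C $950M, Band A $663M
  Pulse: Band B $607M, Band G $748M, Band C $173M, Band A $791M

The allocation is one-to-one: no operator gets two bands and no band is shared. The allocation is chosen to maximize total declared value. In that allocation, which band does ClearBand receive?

ClearBand receives Band B.

Optimal: ClearBand→Band B ($672M), Meridian→Band G ($863M), Solara→Band C ($950M), Pulse→Band A ($791M) — total 672+863+950+791 = $3276M.
Max-entry greedy (repeatedly take the single best remaining cell) gives $3211M, worse by 65.
Every other assignment is strictly worse.
ClearBand's own top band is Band A ($791M), but forcing ClearBand→Band A and reassigning the rest optimally gives only $3211M — worse by 65.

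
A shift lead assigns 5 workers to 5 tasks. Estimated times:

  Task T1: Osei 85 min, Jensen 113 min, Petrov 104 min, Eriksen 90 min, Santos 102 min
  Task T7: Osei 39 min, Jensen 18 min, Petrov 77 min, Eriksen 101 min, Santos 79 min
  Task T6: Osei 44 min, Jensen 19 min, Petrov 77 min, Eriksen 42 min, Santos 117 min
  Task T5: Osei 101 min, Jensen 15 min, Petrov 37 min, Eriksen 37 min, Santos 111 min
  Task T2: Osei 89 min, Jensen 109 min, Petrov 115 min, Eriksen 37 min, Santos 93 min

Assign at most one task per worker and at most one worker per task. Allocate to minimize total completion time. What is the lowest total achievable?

Optimal: Osei→Task T7 (39 min), Jensen→Task T6 (19 min), Petrov→Task T5 (37 min), Eriksen→Task T2 (37 min), Santos→Task T1 (102 min) — total 39+19+37+37+102 = 234 min.
Row-greedy (each worker in turn takes its cheapest remaining task) gives 270 min, worse by 36.
No other one-to-one assignment undercuts 234 min.

Min total: 234 min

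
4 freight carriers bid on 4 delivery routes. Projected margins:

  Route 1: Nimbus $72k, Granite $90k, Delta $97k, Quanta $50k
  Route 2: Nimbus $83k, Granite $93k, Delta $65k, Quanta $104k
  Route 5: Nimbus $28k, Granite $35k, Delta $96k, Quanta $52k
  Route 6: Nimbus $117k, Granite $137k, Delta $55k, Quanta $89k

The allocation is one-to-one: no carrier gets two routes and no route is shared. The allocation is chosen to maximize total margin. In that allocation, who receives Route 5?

Optimal: Nimbus→Route 1 ($72k), Granite→Route 6 ($137k), Delta→Route 5 ($96k), Quanta→Route 2 ($104k) — total 72+137+96+104 = $409k.
Max-entry greedy (repeatedly take the single best remaining cell) gives $366k, worse by 43.
Every other assignment is strictly worse.
Delta's own top route is Route 1 ($97k), but forcing Delta→Route 1 and reassigning the rest optimally gives only $369k — worse by 40.

Delta receives Route 5.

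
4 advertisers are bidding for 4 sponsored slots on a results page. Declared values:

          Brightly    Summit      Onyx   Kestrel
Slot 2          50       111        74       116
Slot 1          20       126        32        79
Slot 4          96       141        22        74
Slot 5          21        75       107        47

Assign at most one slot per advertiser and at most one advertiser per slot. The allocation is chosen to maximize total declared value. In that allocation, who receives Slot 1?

Summit receives Slot 1.

Optimal: Brightly→Slot 4 ($96), Summit→Slot 1 ($126), Onyx→Slot 5 ($107), Kestrel→Slot 2 ($116) — total 96+126+107+116 = $445.
Max-entry greedy (repeatedly take the single best remaining cell) gives $384, worse by 61.
Next-best assignment: Brightly→Slot 4, Summit→Slot 2, Onyx→Slot 5, Kestrel→Slot 1 = $393.
Swapping Kestrel↔Brightly (Kestrel→Slot 4 $74, Brightly→Slot 2 $50) loses 88.
Every other assignment is strictly worse.
Summit's own top slot is Slot 4 ($141), but forcing Summit→Slot 4 and reassigning the rest optimally gives only $384 — worse by 61.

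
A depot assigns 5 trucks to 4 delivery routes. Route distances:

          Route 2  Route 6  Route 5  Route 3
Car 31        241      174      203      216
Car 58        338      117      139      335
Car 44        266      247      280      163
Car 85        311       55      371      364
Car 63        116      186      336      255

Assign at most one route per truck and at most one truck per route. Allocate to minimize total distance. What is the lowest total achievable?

Minimum total: 473 km

Optimal: Car 63→Route 2 (116 km), Car 85→Route 6 (55 km), Car 58→Route 5 (139 km), Car 44→Route 3 (163 km) — total 116+55+139+163 = 473 km.
Row-greedy (each truck in turn takes its cheapest remaining route) gives 787 km, worse by 314.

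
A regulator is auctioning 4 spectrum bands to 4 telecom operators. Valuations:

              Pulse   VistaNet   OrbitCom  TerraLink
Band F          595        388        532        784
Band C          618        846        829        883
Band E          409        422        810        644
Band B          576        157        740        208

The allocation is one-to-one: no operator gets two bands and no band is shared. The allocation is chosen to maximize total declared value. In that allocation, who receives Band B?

Pulse receives Band B.

Optimal: Pulse→Band B ($576M), VistaNet→Band C ($846M), OrbitCom→Band E ($810M), TerraLink→Band F ($784M) — total 576+846+810+784 = $3016M.
Row-greedy (each operator in turn takes its best remaining band) gives $2564M, worse by 452.
Next-best assignment: Pulse→Band F, VistaNet→Band C, OrbitCom→Band B, TerraLink→Band E = $2825M.
Swapping Pulse↔VistaNet (Pulse→Band C $618M, VistaNet→Band B $157M) loses 647.
Pulse's own top band is Band C ($618M), but forcing Pulse→Band C and reassigning the rest optimally gives only $2564M — worse by 452.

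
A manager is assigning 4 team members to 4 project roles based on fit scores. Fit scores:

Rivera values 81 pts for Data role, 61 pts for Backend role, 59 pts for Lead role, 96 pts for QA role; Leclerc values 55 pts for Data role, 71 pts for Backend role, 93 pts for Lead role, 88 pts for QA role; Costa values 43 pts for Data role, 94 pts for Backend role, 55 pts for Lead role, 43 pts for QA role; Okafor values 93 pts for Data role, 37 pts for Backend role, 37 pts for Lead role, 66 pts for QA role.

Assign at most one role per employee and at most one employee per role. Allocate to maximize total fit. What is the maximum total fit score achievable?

Max total: 376 pts

Optimal: Rivera→QA role (96 pts), Leclerc→Lead role (93 pts), Costa→Backend role (94 pts), Okafor→Data role (93 pts) — total 96+93+94+93 = 376 pts.
No other one-to-one assignment exceeds 376 pts.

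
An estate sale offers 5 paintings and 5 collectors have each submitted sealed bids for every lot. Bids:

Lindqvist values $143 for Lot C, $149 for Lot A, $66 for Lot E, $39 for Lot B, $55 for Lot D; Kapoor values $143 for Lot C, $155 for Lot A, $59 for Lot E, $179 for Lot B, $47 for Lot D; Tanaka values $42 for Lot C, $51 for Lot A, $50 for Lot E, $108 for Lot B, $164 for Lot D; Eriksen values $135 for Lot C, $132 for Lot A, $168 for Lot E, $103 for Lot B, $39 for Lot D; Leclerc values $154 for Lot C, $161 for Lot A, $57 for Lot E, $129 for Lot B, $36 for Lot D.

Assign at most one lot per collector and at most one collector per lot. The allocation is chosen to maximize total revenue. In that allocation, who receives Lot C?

This is the linear assignment problem.
Optimal: Lindqvist→Lot C ($143), Kapoor→Lot B ($179), Tanaka→Lot D ($164), Eriksen→Lot E ($168), Leclerc→Lot A ($161) — total 143+179+164+168+161 = $815.
Row-greedy (each collector in turn takes its best remaining lot) gives $814, worse by 1.
Swapping Lindqvist↔Leclerc (Lindqvist→Lot A $149, Leclerc→Lot C $154) loses 1.
Every other assignment is strictly worse.
Lindqvist's own top lot is Lot A ($149), but forcing Lindqvist→Lot A and reassigning the rest optimally gives only $814 — worse by 1.

Lindqvist receives Lot C.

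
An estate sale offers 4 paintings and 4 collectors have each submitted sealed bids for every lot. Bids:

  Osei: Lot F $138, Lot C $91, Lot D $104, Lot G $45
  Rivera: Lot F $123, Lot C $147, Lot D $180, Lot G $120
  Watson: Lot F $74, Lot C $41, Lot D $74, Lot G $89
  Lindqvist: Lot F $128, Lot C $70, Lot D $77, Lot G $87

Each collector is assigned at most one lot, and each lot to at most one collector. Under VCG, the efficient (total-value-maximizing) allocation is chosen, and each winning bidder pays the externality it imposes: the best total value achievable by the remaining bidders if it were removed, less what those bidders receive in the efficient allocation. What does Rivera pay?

Efficient allocation: Osei→Lot C ($91), Rivera→Lot D ($180), Watson→Lot G ($89), Lindqvist→Lot F ($128); total welfare W = $488.
Rivera receives Lot D at value $180, so the others get W − 180 = $308.
Without Rivera: best allocation of the remaining 3 bidders over all 4 lots is Osei→Lot D ($104), Watson→Lot G ($89), Lindqvist→Lot F ($128), total $321.
VCG payment = (others' best without Rivera) − (others' welfare with Rivera) = 321 − 308 = $13.

Rivera pays $13.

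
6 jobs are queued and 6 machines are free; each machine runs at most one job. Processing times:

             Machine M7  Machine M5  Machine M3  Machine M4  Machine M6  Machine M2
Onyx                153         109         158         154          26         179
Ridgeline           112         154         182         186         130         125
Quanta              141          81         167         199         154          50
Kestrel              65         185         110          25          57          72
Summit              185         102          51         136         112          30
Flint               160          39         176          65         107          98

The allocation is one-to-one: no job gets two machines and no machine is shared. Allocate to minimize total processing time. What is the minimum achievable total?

Optimal: Onyx→Machine M6 (26 min), Ridgeline→Machine M7 (112 min), Quanta→Machine M2 (50 min), Kestrel→Machine M4 (25 min), Summit→Machine M3 (51 min), Flint→Machine M5 (39 min) — total 26+112+50+25+51+39 = 303 min.

Min total: 303 min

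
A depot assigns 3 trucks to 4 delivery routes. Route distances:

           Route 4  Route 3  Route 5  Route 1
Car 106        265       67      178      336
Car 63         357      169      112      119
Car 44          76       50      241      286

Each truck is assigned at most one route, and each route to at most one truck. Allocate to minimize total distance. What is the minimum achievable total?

This is the linear assignment problem.
Optimal: Car 106→Route 3 (67 km), Car 63→Route 5 (112 km), Car 44→Route 4 (76 km) — total 67+112+76 = 255 km.
Min-entry greedy (repeatedly take the single cheapest remaining cell) gives 427 km, worse by 172.
Next-best assignment: Car 106→Route 3, Car 63→Route 1, Car 44→Route 4 = 262 km.

Min total: 255 km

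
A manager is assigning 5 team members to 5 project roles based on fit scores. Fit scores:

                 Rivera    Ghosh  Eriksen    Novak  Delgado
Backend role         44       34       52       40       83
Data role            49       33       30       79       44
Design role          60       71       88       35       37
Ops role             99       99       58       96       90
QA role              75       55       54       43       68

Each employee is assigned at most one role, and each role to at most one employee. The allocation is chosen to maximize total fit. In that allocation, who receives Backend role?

This is a one-to-one assignment (maximum-weight bipartite matching).
Optimal: Rivera→QA role (75 pts), Ghosh→Ops role (99 pts), Eriksen→Design role (88 pts), Novak→Data role (79 pts), Delgado→Backend role (83 pts) — total 75+99+88+79+83 = 424 pts.
Column-greedy (each role in turn goes to its best remaining employee) gives 404 pts, worse by 20.
Checked against all permutations: 424 pts is optimal.
Delgado's own top role is Ops role (90 pts), but forcing Delgado→Ops role and reassigning the rest optimally gives only 367 pts — worse by 57.

Delgado receives Backend role.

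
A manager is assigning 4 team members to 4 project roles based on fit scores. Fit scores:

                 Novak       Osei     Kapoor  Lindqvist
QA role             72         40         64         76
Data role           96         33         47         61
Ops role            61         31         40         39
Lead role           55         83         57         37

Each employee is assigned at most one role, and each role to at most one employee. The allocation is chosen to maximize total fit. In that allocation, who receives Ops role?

This is a one-to-one assignment (maximum-weight bipartite matching).
Optimal: Novak→Data role (96 pts), Osei→Lead role (83 pts), Kapoor→Ops role (40 pts), Lindqvist→QA role (76 pts) — total 96+83+40+76 = 295 pts.
Row-greedy (each employee in turn takes its best remaining role) gives 282 pts, worse by 13.
Next-best assignment: Novak→Data role, Osei→Lead role, Kapoor→QA role, Lindqvist→Ops role = 282 pts.
No other one-to-one assignment exceeds 295 pts.
Kapoor's own top role is QA role (64 pts), but forcing Kapoor→QA role and reassigning the rest optimally gives only 282 pts — worse by 13.

Kapoor receives Ops role.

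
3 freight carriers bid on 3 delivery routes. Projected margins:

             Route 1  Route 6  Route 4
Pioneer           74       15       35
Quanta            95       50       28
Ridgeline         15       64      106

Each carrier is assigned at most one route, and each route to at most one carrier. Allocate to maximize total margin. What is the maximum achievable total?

Optimal: Pioneer→Route 1 ($74k), Quanta→Route 6 ($50k), Ridgeline→Route 4 ($106k) — total 74+50+106 = $230k.
Column-greedy (each route in turn goes to its best remaining carrier) gives $194k, worse by 36.

Max total: $230k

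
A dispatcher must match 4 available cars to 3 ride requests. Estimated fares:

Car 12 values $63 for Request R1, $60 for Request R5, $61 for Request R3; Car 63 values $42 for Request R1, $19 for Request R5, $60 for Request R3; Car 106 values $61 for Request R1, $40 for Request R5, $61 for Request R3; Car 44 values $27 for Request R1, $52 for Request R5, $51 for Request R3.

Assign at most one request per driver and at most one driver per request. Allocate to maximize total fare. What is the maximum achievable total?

Maximum total: $181

Optimal: Car 106→Request R1 ($61), Car 12→Request R5 ($60), Car 63→Request R3 ($60) — total 61+60+60 = $181.
Row-greedy (each driver in turn takes its best remaining request) gives $163, worse by 18.
Every other assignment is strictly worse.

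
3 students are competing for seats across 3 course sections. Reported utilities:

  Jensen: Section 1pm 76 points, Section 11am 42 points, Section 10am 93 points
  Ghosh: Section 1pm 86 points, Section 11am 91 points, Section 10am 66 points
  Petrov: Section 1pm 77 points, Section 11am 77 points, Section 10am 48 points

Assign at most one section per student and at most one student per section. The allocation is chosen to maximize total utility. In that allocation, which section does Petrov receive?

Petrov receives Section 1pm.

Optimal: Jensen→Section 10am (93 points), Ghosh→Section 11am (91 points), Petrov→Section 1pm (77 points) — total 93+91+77 = 261 points.
Next-best assignment: Jensen→Section 10am, Ghosh→Section 1pm, Petrov→Section 11am = 256 points.
Swapping Ghosh↔Jensen (Ghosh→Section 10am 66 points, Jensen→Section 11am 42 points) loses 76.
Every other assignment is strictly worse.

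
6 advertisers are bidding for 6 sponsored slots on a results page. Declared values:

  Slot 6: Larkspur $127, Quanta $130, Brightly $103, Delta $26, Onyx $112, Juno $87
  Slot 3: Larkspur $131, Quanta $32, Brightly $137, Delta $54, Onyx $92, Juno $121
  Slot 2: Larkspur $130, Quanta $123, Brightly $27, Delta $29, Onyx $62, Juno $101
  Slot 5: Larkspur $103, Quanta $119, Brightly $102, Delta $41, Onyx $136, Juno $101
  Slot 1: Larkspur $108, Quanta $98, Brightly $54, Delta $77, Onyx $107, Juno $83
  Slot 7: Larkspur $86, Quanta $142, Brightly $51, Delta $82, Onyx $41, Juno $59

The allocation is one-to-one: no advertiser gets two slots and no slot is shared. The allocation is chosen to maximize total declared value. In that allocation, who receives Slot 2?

Optimal: Larkspur→Slot 6 ($127), Quanta→Slot 7 ($142), Brightly→Slot 3 ($137), Delta→Slot 1 ($77), Onyx→Slot 5 ($136), Juno→Slot 2 ($101) — total 127+142+137+77+136+101 = $720.
Max-entry greedy (repeatedly take the single best remaining cell) gives $709, worse by 11.
Next-best assignment: Larkspur→Slot 2, Quanta→Slot 7, Brightly→Slot 6, Delta→Slot 1, Onyx→Slot 5, Juno→Slot 3 = $709.
Swapping Juno↔Delta (Juno→Slot 1 $83, Delta→Slot 2 $29) loses 66.
Checked against all permutations: $720 is optimal.
Juno's own top slot is Slot 3 ($121), but forcing Juno→Slot 3 and reassigning the rest optimally gives only $709 — worse by 11.

Juno receives Slot 2.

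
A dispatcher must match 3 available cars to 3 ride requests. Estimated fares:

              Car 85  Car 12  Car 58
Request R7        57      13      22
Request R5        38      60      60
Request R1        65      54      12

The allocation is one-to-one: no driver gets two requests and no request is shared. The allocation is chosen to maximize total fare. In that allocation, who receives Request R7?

This is a one-to-one assignment (maximum-weight bipartite matching).
Optimal: Car 85→Request R7 ($57), Car 12→Request R1 ($54), Car 58→Request R5 ($60) — total 57+54+60 = $171.
Row-greedy (each driver in turn takes its best remaining request) gives $147, worse by 24.
Next-best assignment: Car 85→Request R1, Car 12→Request R5, Car 58→Request R7 = $147.
No other one-to-one assignment exceeds $171.
Car 85's own top request is Request R1 ($65), but forcing Car 85→Request R1 and reassigning the rest optimally gives only $147 — worse by 24.

Car 85 receives Request R7.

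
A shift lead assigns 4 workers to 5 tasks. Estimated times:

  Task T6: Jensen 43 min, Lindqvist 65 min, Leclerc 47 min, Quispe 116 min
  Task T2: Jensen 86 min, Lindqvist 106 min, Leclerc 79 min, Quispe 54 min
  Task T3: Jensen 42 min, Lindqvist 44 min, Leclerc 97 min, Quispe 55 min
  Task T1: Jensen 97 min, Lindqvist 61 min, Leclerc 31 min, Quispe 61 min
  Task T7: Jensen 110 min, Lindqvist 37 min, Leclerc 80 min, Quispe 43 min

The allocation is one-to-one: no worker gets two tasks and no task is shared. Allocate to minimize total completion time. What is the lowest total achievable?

Minimum total: 161 min

Optimal: Jensen→Task T6 (43 min), Lindqvist→Task T3 (44 min), Leclerc→Task T1 (31 min), Quispe→Task T7 (43 min) — total 43+44+31+43 = 161 min.
Next-best assignment: Jensen→Task T3, Lindqvist→Task T7, Leclerc→Task T1, Quispe→Task T2 = 164 min.
Checked against all permutations: 161 min is optimal.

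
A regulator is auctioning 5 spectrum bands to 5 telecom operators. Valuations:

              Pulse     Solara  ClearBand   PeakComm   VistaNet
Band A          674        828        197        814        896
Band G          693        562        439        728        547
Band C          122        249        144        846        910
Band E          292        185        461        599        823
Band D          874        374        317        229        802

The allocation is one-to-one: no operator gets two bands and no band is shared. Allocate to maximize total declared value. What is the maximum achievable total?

Max total: $3810M

Optimal: Pulse→Band D ($874M), Solara→Band A ($828M), ClearBand→Band G ($439M), PeakComm→Band C ($846M), VistaNet→Band E ($823M) — total 874+828+439+846+823 = $3810M.
Row-greedy (each operator in turn takes its best remaining band) gives $3556M, worse by 254.
Next-best assignment: Pulse→Band D, Solara→Band A, ClearBand→Band E, PeakComm→Band G, VistaNet→Band C = $3801M.
Swapping Solara↔Pulse (Solara→Band D $374M, Pulse→Band A $674M) loses 654.
Every other assignment is strictly worse.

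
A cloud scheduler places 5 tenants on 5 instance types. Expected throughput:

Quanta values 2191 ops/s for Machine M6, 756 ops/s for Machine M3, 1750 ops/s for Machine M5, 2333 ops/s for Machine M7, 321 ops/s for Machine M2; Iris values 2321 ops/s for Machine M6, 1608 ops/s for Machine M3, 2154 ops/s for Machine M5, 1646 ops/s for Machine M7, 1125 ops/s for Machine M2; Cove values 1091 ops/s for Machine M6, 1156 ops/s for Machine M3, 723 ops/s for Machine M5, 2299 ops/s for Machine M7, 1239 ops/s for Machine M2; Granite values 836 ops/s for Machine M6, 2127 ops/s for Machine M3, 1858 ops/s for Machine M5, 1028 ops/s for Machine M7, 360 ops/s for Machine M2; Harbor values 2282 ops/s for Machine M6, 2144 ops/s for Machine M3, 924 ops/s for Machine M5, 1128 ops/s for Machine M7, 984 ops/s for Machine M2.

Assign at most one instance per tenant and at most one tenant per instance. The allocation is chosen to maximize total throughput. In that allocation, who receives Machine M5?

Iris receives Machine M5.

Optimal: Quanta→Machine M7 (2333 ops/s), Iris→Machine M5 (2154 ops/s), Cove→Machine M2 (1239 ops/s), Granite→Machine M3 (2127 ops/s), Harbor→Machine M6 (2282 ops/s) — total 2333+2154+1239+2127+2282 = 10135 ops/s.
Max-entry greedy (repeatedly take the single best remaining cell) gives 9895 ops/s, worse by 240.
No other one-to-one assignment exceeds 10135 ops/s.
Iris's own top instance is Machine M6 (2321 ops/s), but forcing Iris→Machine M6 and reassigning the rest optimally gives only 9895 ops/s — worse by 240.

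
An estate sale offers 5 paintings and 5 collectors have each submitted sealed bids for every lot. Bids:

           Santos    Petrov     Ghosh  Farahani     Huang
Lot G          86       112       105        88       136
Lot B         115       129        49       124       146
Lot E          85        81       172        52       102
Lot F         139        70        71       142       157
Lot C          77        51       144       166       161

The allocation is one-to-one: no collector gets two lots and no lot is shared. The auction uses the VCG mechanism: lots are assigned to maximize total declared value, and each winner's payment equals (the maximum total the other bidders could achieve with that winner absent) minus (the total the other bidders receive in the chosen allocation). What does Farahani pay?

Farahani pays $25.

Efficient allocation: Santos→Lot F ($139), Petrov→Lot B ($129), Ghosh→Lot E ($172), Farahani→Lot C ($166), Huang→Lot G ($136); total welfare W = $742.
Farahani receives Lot C at value $166, so the others get W − 166 = $576.
Without Farahani: best allocation of the remaining 4 bidders over all 5 lots is Santos→Lot F ($139), Petrov→Lot B ($129), Ghosh→Lot E ($172), Huang→Lot C ($161), total $601.
VCG payment = (others' best without Farahani) − (others' welfare with Farahani) = 601 − 576 = $25.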